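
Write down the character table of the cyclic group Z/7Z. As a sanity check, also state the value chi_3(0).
Character table of Z/7Z (irreps indexed chi_0,...,chi_6 with chi_k(m) = zeta_7^(k*m), zeta_7 = exp(2*pi*i/7)):
  irrep \ class  {0} (size 1)  {1} (size 1)    {2} (size 1)    {3} (size 1)    {4} (size 1)    {5} (size 1)    {6} (size 1)  
  chi_0          1             1               1               1               1               1               1             
  chi_1          1             exp(2*I*pi/7)   exp(4*I*pi/7)   exp(6*I*pi/7)   exp(-6*I*pi/7)  exp(-4*I*pi/7)  exp(-2*I*pi/7)
  chi_2          1             exp(4*I*pi/7)   exp(-6*I*pi/7)  exp(-2*I*pi/7)  exp(2*I*pi/7)   exp(6*I*pi/7)   exp(-4*I*pi/7)
  chi_3          1             exp(6*I*pi/7)   exp(-2*I*pi/7)  exp(4*I*pi/7)   exp(-4*I*pi/7)  exp(2*I*pi/7)   exp(-6*I*pi/7)
  chi_4          1             exp(-6*I*pi/7)  exp(2*I*pi/7)   exp(-4*I*pi/7)  exp(4*I*pi/7)   exp(-2*I*pi/7)  exp(6*I*pi/7) 
  chi_5          1             exp(-4*I*pi/7)  exp(6*I*pi/7)   exp(2*I*pi/7)   exp(-2*I*pi/7)  exp(-6*I*pi/7)  exp(4*I*pi/7) 
  chi_6          1             exp(-2*I*pi/7)  exp(-4*I*pi/7)  exp(-6*I*pi/7)  exp(6*I*pi/7)   exp(4*I*pi/7)   exp(2*I*pi/7) 

Spot check: chi_3(0) = zeta_7^(3*0) = zeta_7^0 = 1.

Proof sketch: Z/7Z is abelian, so all 7 irreducible complex representations are 1-dimensional. They are given by chi_k(m) = zeta_7^(k*m) for k = 0,...,6. Row orthogonality: sum_m chi_k(m) conj(chi_l(m)) = 7 * [k = l].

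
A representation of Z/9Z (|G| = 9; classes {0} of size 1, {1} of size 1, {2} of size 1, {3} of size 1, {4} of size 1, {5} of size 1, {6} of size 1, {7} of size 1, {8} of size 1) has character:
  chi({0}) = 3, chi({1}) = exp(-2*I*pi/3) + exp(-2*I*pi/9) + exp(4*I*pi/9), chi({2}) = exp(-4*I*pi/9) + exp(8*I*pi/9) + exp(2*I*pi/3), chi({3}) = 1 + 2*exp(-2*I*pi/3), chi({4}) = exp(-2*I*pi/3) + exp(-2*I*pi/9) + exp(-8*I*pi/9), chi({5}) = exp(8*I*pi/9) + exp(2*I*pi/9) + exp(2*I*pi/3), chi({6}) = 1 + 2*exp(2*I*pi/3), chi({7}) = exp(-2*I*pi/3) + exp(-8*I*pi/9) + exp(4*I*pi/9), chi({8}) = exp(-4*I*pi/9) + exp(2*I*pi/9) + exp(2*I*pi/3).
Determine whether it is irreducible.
Not irreducible (reducible): <chi, chi> = 3 > 1.

Derivation: <chi, chi> = (1/|G|) sum_C |C| * |chi(C)|^2 = (1/9)[1*|3|^2 + 1*|exp(-2*I*pi/3) + exp(-2*I*pi/9) + exp(4*I*pi/9)|^2 + 1*|exp(-4*I*pi/9) + exp(8*I*pi/9) + exp(2*I*pi/3)|^2 + 1*|1 + 2*exp(-2*I*pi/3)|^2 + 1*|exp(-2*I*pi/3) + exp(-2*I*pi/9) + exp(-8*I*pi/9)|^2 + 1*|exp(8*I*pi/9) + exp(2*I*pi/9) + exp(2*I*pi/3)|^2 + 1*|1 + 2*exp(2*I*pi/3)|^2 + 1*|exp(-2*I*pi/3) + exp(-8*I*pi/9) + exp(4*I*pi/9)|^2 + 1*|exp(-4*I*pi/9) + exp(2*I*pi/9) + exp(2*I*pi/3)|^2]
  = (1/9)[(9) + (3 + exp(-4*I*pi/9) + exp(-2*I*pi/3) + exp(-8*I*pi/9) + exp(8*I*pi/9) + exp(2*I*pi/3) + exp(4*I*pi/9)) + (3 + exp(-2*I*pi/3) + exp(-2*I*pi/9) + exp(-8*I*pi/9) + exp(8*I*pi/9) + exp(2*I*pi/9) + exp(2*I*pi/3)) + (3) + (3 + exp(-4*I*pi/9) + exp(-2*I*pi/3) + exp(-2*I*pi/9) + exp(2*I*pi/9) + exp(2*I*pi/3) + exp(4*I*pi/9)) + (3 + exp(-4*I*pi/9) + exp(-2*I*pi/3) + exp(-2*I*pi/9) + exp(2*I*pi/9) + exp(2*I*pi/3) + exp(4*I*pi/9)) + (3) + (3 + exp(-2*I*pi/3) + exp(-2*I*pi/9) + exp(-8*I*pi/9) + exp(8*I*pi/9) + exp(2*I*pi/9) + exp(2*I*pi/3)) + (3 + exp(-4*I*pi/9) + exp(-2*I*pi/3) + exp(-8*I*pi/9) + exp(8*I*pi/9) + exp(2*I*pi/3) + exp(4*I*pi/9))] = 27/9 = 3.
(Exp terms are combined using exp(i*s)*conj(exp(i*t)) = exp(i*(s-t)), and sums of them are collapsed using the identity that for every m > 1 the m distinct m-th roots of unity sum to 0, e.g. 1 + exp(2*I*pi/3) + exp(-2*I*pi/3) = 0.)
A character is irreducible iff <chi, chi> = 1, so this representation is reducible.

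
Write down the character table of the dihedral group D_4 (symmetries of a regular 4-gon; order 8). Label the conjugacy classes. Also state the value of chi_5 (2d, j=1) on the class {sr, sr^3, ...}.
Conjugacy classes: {e} of size 1, {r^2} of size 1, {r^1, r^3} of size 2, {s, sr^2, ...} of size 2, {sr, sr^3, ...} of size 2.
Character table:
  irrep \ class              {e} (size 1)  {r^2} (size 1)  {r^1, r^3} (size 2)  {s, sr^2, ...} (size 2)  {sr, sr^3, ...} (size 2)
  chi_1 (triv)               1             1               1                    1                        1                       
  chi_2 (sign: r->1, s->-1)  1             1               1                    -1                       -1                      
  chi_3 (r->-1, s->1)        1             1               -1                   1                        -1                      
  chi_4 (r->-1, s->-1)       1             1               -1                   -1                       1                       
  chi_5 (2d, j=1)            2             -2              0                    0                        0                       

Spot check: chi_5 (2d, j=1) on {sr, sr^3, ...} = 0.

Justification: D_4 has order 2*4 = 8 with 5 conjugacy classes, hence 5 irreducibles. Sum of squared dims 1 + 1 + 1 + 1 + 4 = 8 = |G|. Linear characters come from the abelianisation; the 2-dimensional irreps have character r^k -> 2*cos(2*pi*j*k/4), reflections -> 0.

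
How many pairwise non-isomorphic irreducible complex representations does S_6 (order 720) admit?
11

Derivation: The number of irreducible complex representations of a finite group equals its number of conjugacy classes. Conjugacy classes in S_6 correspond to cycle types, i.e. partitions of 6; there are p(6) = 11 of them, so S_6 (order 720) has exactly 11 irreducible complex representations.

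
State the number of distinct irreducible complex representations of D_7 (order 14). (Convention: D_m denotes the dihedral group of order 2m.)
5

Why: The number of irreducible complex representations of a finite group equals its number of conjugacy classes. D_7 has 5 conjugacy classes ((n+3)/2 for n odd), so D_7 (order 14) has exactly 5 irreducible complex representations.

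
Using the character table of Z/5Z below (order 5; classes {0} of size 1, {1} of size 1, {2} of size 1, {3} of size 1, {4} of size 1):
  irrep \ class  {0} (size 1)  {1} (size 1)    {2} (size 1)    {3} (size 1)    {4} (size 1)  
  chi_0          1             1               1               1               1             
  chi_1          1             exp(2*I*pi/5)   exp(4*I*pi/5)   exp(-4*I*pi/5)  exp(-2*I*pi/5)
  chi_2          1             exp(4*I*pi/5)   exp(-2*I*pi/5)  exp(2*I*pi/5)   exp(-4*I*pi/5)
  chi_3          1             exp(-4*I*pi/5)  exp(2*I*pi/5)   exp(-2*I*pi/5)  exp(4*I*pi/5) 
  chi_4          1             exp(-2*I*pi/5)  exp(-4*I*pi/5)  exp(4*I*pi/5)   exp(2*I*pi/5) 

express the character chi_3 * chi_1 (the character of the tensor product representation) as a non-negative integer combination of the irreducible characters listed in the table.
chi_3 tensor chi_1 = chi_4 (all other irreducibles have multiplicity 0).

The character of a tensor product is the pointwise product (chi_3 * chi_1)(C) = chi_3(C) * chi_1(C):
  {0}: (1)*(1), {1}: (exp(-4*I*pi/5))*(exp(2*I*pi/5)), {2}: (exp(2*I*pi/5))*(exp(4*I*pi/5)), {3}: (exp(-2*I*pi/5))*(exp(-4*I*pi/5)), {4}: (exp(4*I*pi/5))*(exp(-2*I*pi/5))
so (chi_3 * chi_1) takes values
  {0} -> 1, {1} -> exp(-2*I*pi/5), {2} -> exp(-4*I*pi/5), {3} -> exp(4*I*pi/5), {4} -> exp(2*I*pi/5).
Now take the inner product of this character with each irreducible chi from the table, <chi_3*chi_1, chi> = (1/5) sum_C |C| (chi_3*chi_1)(C) conj(chi(C)):
  <chi_3*chi_1, chi_0> = (1/5)[1*(1)*conj(1) + 1*(exp(-2*I*pi/5))*conj(1) + 1*(exp(-4*I*pi/5))*conj(1) + 1*(exp(4*I*pi/5))*conj(1) + 1*(exp(2*I*pi/5))*conj(1)]
      = (1/5)[(1) + (exp(-2*I*pi/5)) + (exp(-4*I*pi/5)) + (exp(4*I*pi/5)) + (exp(2*I*pi/5))] = 0/5 = 0
  <chi_3*chi_1, chi_1> = (1/5)[1*(1)*conj(1) + 1*(exp(-2*I*pi/5))*conj(exp(2*I*pi/5)) + 1*(exp(-4*I*pi/5))*conj(exp(4*I*pi/5)) + 1*(exp(4*I*pi/5))*conj(exp(-4*I*pi/5)) + 1*(exp(2*I*pi/5))*conj(exp(-2*I*pi/5))]
      = (1/5)[(1) + (exp(-4*I*pi/5)) + (exp(2*I*pi/5)) + (exp(-2*I*pi/5)) + (exp(4*I*pi/5))] = 0/5 = 0
  <chi_3*chi_1, chi_2> = (1/5)[1*(1)*conj(1) + 1*(exp(-2*I*pi/5))*conj(exp(4*I*pi/5)) + 1*(exp(-4*I*pi/5))*conj(exp(-2*I*pi/5)) + 1*(exp(4*I*pi/5))*conj(exp(2*I*pi/5)) + 1*(exp(2*I*pi/5))*conj(exp(-4*I*pi/5))]
      = (1/5)[(1) + (exp(4*I*pi/5)) + (exp(-2*I*pi/5)) + (exp(2*I*pi/5)) + (exp(-4*I*pi/5))] = 0/5 = 0
  <chi_3*chi_1, chi_3> = (1/5)[1*(1)*conj(1) + 1*(exp(-2*I*pi/5))*conj(exp(-4*I*pi/5)) + 1*(exp(-4*I*pi/5))*conj(exp(2*I*pi/5)) + 1*(exp(4*I*pi/5))*conj(exp(-2*I*pi/5)) + 1*(exp(2*I*pi/5))*conj(exp(4*I*pi/5))]
      = (1/5)[(1) + (exp(2*I*pi/5)) + (exp(4*I*pi/5)) + (exp(-4*I*pi/5)) + (exp(-2*I*pi/5))] = 0/5 = 0
  <chi_3*chi_1, chi_4> = (1/5)[1*(1)*conj(1) + 1*(exp(-2*I*pi/5))*conj(exp(-2*I*pi/5)) + 1*(exp(-4*I*pi/5))*conj(exp(-4*I*pi/5)) + 1*(exp(4*I*pi/5))*conj(exp(4*I*pi/5)) + 1*(exp(2*I*pi/5))*conj(exp(2*I*pi/5))]
      = (1/5)[(1) + (1) + (1) + (1) + (1)] = 5/5 = 1
(Exp terms are combined using exp(i*s)*conj(exp(i*t)) = exp(i*(s-t)), and sums of them are collapsed using the identity that for every m > 1 the m distinct m-th roots of unity sum to 0, e.g. 1 + exp(2*I*pi/3) + exp(-2*I*pi/3) = 0.)
Hence the multiplicities are chi_4: 1. Dimension check: dim(chi_3)*dim(chi_1) = 1*1 = 1 and sum (mult * dim) = 1*1 = 1.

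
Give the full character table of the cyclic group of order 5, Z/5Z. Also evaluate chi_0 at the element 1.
Character table of Z/5Z (irreps indexed chi_0,...,chi_4 with chi_k(m) = zeta_5^(k*m), zeta_5 = exp(2*pi*i/5)):
  irrep \ class  {0} (size 1)  {1} (size 1)    {2} (size 1)    {3} (size 1)    {4} (size 1)  
  chi_0          1             1               1               1               1             
  chi_1          1             exp(2*I*pi/5)   exp(4*I*pi/5)   exp(-4*I*pi/5)  exp(-2*I*pi/5)
  chi_2          1             exp(4*I*pi/5)   exp(-2*I*pi/5)  exp(2*I*pi/5)   exp(-4*I*pi/5)
  chi_3          1             exp(-4*I*pi/5)  exp(2*I*pi/5)   exp(-2*I*pi/5)  exp(4*I*pi/5) 
  chi_4          1             exp(-2*I*pi/5)  exp(-4*I*pi/5)  exp(4*I*pi/5)   exp(2*I*pi/5) 

Spot check: chi_0(1) = zeta_5^(0*1) = zeta_5^0 = 1.

Reasoning: Z/5Z is abelian, so all 5 irreducible complex representations are 1-dimensional. They are given by chi_k(m) = zeta_5^(k*m) for k = 0,...,4. Row orthogonality: sum_m chi_k(m) conj(chi_l(m)) = 5 * [k = l].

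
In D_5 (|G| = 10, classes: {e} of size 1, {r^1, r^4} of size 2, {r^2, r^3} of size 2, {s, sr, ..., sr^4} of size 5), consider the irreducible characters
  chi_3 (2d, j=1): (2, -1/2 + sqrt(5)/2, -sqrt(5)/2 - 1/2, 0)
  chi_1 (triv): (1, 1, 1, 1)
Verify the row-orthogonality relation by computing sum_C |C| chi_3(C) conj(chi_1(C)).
Sum = 0; so <chi_3, chi_1> = 0 (distinct irreducibles are orthogonal).

Derivation: Compute term by term over conjugacy classes (|C| * chi_3(C) * conj(chi_1(C))):
  1*(2)*conj(1) + 2*(-1/2 + sqrt(5)/2)*conj(1) + 2*(-sqrt(5)/2 - 1/2)*conj(1) + 5*(0)*conj(1)
  = (2) + (-1 + sqrt(5)) + (-sqrt(5) - 1) + (0)
  = 0.
Dividing by |G| = 10 gives 0/10 = 0, matching the row-orthogonality relation <chi_3, chi_1> = [chi_3 = chi_1].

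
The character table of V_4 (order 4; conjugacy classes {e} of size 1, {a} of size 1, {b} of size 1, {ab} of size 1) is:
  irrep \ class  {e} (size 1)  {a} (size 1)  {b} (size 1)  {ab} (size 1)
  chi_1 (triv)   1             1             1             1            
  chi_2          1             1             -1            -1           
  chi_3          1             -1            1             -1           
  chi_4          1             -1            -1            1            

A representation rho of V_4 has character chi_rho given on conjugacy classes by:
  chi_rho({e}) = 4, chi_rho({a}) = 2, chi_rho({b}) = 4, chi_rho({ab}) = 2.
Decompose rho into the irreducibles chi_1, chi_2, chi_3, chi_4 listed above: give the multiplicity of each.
Multiplicities: chi_1: 3, chi_2: 0, chi_3: 1, chi_4: 0.

Details: Use <chi_rho, chi> = (1/|G|) sum_C |C| * chi_rho(C) * conj(chi(C)) with |G| = 4 for each irreducible chi in the table:
  <chi_rho, chi_1> = (1/4)[1*(4)*conj(1) + 1*(2)*conj(1) + 1*(4)*conj(1) + 1*(2)*conj(1)]
      = (1/4)[(4) + (2) + (4) + (2)] = 12/4 = 3
  <chi_rho, chi_2> = (1/4)[1*(4)*conj(1) + 1*(2)*conj(1) + 1*(4)*conj(-1) + 1*(2)*conj(-1)]
      = (1/4)[(4) + (2) + (-4) + (-2)] = 0/4 = 0
  <chi_rho, chi_3> = (1/4)[1*(4)*conj(1) + 1*(2)*conj(-1) + 1*(4)*conj(1) + 1*(2)*conj(-1)]
      = (1/4)[(4) + (-2) + (4) + (-2)] = 4/4 = 1
  <chi_rho, chi_4> = (1/4)[1*(4)*conj(1) + 1*(2)*conj(-1) + 1*(4)*conj(-1) + 1*(2)*conj(1)]
      = (1/4)[(4) + (-2) + (-4) + (2)] = 0/4 = 0
Dimension check: dim(rho) = sum (mult * dim) = 3*1 + 0*1 + 1*1 + 0*1 = 4 = chi_rho(e) = 4.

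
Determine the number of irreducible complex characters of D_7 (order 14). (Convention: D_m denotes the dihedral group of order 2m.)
5

Argument: The number of irreducible complex representations of a finite group equals its number of conjugacy classes. D_7 has 5 conjugacy classes ((n+3)/2 for n odd), so D_7 (order 14) has exactly 5 irreducible complex representations.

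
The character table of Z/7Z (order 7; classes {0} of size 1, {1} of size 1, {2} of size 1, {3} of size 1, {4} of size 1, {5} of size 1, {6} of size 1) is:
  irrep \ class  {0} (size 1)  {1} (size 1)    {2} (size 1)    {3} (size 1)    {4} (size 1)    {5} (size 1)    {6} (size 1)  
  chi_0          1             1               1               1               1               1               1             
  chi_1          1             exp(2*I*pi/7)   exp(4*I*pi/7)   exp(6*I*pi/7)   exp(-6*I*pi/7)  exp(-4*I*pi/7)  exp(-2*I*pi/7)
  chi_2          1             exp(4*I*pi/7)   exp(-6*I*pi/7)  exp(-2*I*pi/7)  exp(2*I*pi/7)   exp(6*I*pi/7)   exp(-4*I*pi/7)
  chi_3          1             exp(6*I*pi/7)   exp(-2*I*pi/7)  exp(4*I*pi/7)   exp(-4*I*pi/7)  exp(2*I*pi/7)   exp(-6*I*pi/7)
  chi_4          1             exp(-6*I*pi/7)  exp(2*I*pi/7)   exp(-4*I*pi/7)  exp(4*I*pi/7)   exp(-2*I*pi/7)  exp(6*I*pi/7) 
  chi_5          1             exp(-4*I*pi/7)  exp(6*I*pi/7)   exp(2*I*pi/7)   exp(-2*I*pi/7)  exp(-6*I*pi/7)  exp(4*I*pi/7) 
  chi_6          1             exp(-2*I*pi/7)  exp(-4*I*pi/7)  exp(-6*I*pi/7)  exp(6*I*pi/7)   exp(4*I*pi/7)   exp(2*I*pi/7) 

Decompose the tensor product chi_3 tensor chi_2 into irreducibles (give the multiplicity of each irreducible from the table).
chi_3 tensor chi_2 = chi_5 (all other irreducibles have multiplicity 0).

Solution. The character of a tensor product is the pointwise product (chi_3 * chi_2)(C) = chi_3(C) * chi_2(C):
  {0}: (1)*(1), {1}: (exp(6*I*pi/7))*(exp(4*I*pi/7)), {2}: (exp(-2*I*pi/7))*(exp(-6*I*pi/7)), {3}: (exp(4*I*pi/7))*(exp(-2*I*pi/7)), {4}: (exp(-4*I*pi/7))*(exp(2*I*pi/7)), {5}: (exp(2*I*pi/7))*(exp(6*I*pi/7)), {6}: (exp(-6*I*pi/7))*(exp(-4*I*pi/7))
so (chi_3 * chi_2) takes values
  {0} -> 1, {1} -> exp(-4*I*pi/7), {2} -> exp(6*I*pi/7), {3} -> exp(2*I*pi/7), {4} -> exp(-2*I*pi/7), {5} -> exp(-6*I*pi/7), {6} -> exp(4*I*pi/7).
Now take the inner product of this character with each irreducible chi from the table, <chi_3*chi_2, chi> = (1/7) sum_C |C| (chi_3*chi_2)(C) conj(chi(C)):
  <chi_3*chi_2, chi_0> = (1/7)[1*(1)*conj(1) + 1*(exp(-4*I*pi/7))*conj(1) + 1*(exp(6*I*pi/7))*conj(1) + 1*(exp(2*I*pi/7))*conj(1) + 1*(exp(-2*I*pi/7))*conj(1) + 1*(exp(-6*I*pi/7))*conj(1) + 1*(exp(4*I*pi/7))*conj(1)]
      = (1/7)[(1) + (exp(-4*I*pi/7)) + (exp(6*I*pi/7)) + (exp(2*I*pi/7)) + (exp(-2*I*pi/7)) + (exp(-6*I*pi/7)) + (exp(4*I*pi/7))] = 0/7 = 0
  <chi_3*chi_2, chi_1> = (1/7)[1*(1)*conj(1) + 1*(exp(-4*I*pi/7))*conj(exp(2*I*pi/7)) + 1*(exp(6*I*pi/7))*conj(exp(4*I*pi/7)) + 1*(exp(2*I*pi/7))*conj(exp(6*I*pi/7)) + 1*(exp(-2*I*pi/7))*conj(exp(-6*I*pi/7)) + 1*(exp(-6*I*pi/7))*conj(exp(-4*I*pi/7)) + 1*(exp(4*I*pi/7))*conj(exp(-2*I*pi/7))]
      = (1/7)[(1) + (exp(-6*I*pi/7)) + (exp(2*I*pi/7)) + (exp(-4*I*pi/7)) + (exp(4*I*pi/7)) + (exp(-2*I*pi/7)) + (exp(6*I*pi/7))] = 0/7 = 0
  <chi_3*chi_2, chi_2> = (1/7)[1*(1)*conj(1) + 1*(exp(-4*I*pi/7))*conj(exp(4*I*pi/7)) + 1*(exp(6*I*pi/7))*conj(exp(-6*I*pi/7)) + 1*(exp(2*I*pi/7))*conj(exp(-2*I*pi/7)) + 1*(exp(-2*I*pi/7))*conj(exp(2*I*pi/7)) + 1*(exp(-6*I*pi/7))*conj(exp(6*I*pi/7)) + 1*(exp(4*I*pi/7))*conj(exp(-4*I*pi/7))]
      = (1/7)[(1) + (exp(6*I*pi/7)) + (exp(-2*I*pi/7)) + (exp(4*I*pi/7)) + (exp(-4*I*pi/7)) + (exp(2*I*pi/7)) + (exp(-6*I*pi/7))] = 0/7 = 0
  <chi_3*chi_2, chi_3> = (1/7)[1*(1)*conj(1) + 1*(exp(-4*I*pi/7))*conj(exp(6*I*pi/7)) + 1*(exp(6*I*pi/7))*conj(exp(-2*I*pi/7)) + 1*(exp(2*I*pi/7))*conj(exp(4*I*pi/7)) + 1*(exp(-2*I*pi/7))*conj(exp(-4*I*pi/7)) + 1*(exp(-6*I*pi/7))*conj(exp(2*I*pi/7)) + 1*(exp(4*I*pi/7))*conj(exp(-6*I*pi/7))]
      = (1/7)[(1) + (exp(4*I*pi/7)) + (exp(-6*I*pi/7)) + (exp(-2*I*pi/7)) + (exp(2*I*pi/7)) + (exp(6*I*pi/7)) + (exp(-4*I*pi/7))] = 0/7 = 0
  <chi_3*chi_2, chi_4> = (1/7)[1*(1)*conj(1) + 1*(exp(-4*I*pi/7))*conj(exp(-6*I*pi/7)) + 1*(exp(6*I*pi/7))*conj(exp(2*I*pi/7)) + 1*(exp(2*I*pi/7))*conj(exp(-4*I*pi/7)) + 1*(exp(-2*I*pi/7))*conj(exp(4*I*pi/7)) + 1*(exp(-6*I*pi/7))*conj(exp(-2*I*pi/7)) + 1*(exp(4*I*pi/7))*conj(exp(6*I*pi/7))]
      = (1/7)[(1) + (exp(2*I*pi/7)) + (exp(4*I*pi/7)) + (exp(6*I*pi/7)) + (exp(-6*I*pi/7)) + (exp(-4*I*pi/7)) + (exp(-2*I*pi/7))] = 0/7 = 0
  <chi_3*chi_2, chi_5> = (1/7)[1*(1)*conj(1) + 1*(exp(-4*I*pi/7))*conj(exp(-4*I*pi/7)) + 1*(exp(6*I*pi/7))*conj(exp(6*I*pi/7)) + 1*(exp(2*I*pi/7))*conj(exp(2*I*pi/7)) + 1*(exp(-2*I*pi/7))*conj(exp(-2*I*pi/7)) + 1*(exp(-6*I*pi/7))*conj(exp(-6*I*pi/7)) + 1*(exp(4*I*pi/7))*conj(exp(4*I*pi/7))]
      = (1/7)[(1) + (1) + (1) + (1) + (1) + (1) + (1)] = 7/7 = 1
  <chi_3*chi_2, chi_6> = (1/7)[1*(1)*conj(1) + 1*(exp(-4*I*pi/7))*conj(exp(-2*I*pi/7)) + 1*(exp(6*I*pi/7))*conj(exp(-4*I*pi/7)) + 1*(exp(2*I*pi/7))*conj(exp(-6*I*pi/7)) + 1*(exp(-2*I*pi/7))*conj(exp(6*I*pi/7)) + 1*(exp(-6*I*pi/7))*conj(exp(4*I*pi/7)) + 1*(exp(4*I*pi/7))*conj(exp(2*I*pi/7))]
      = (1/7)[(1) + (exp(-2*I*pi/7)) + (exp(-4*I*pi/7)) + (exp(-6*I*pi/7)) + (exp(6*I*pi/7)) + (exp(4*I*pi/7)) + (exp(2*I*pi/7))] = 0/7 = 0
(Exp terms are combined using exp(i*s)*conj(exp(i*t)) = exp(i*(s-t)), and sums of them are collapsed using the identity that for every m > 1 the m distinct m-th roots of unity sum to 0, e.g. 1 + exp(2*I*pi/3) + exp(-2*I*pi/3) = 0.)
Hence the multiplicities are chi_5: 1. Dimension check: dim(chi_3)*dim(chi_2) = 1*1 = 1 and sum (mult * dim) = 1*1 = 1.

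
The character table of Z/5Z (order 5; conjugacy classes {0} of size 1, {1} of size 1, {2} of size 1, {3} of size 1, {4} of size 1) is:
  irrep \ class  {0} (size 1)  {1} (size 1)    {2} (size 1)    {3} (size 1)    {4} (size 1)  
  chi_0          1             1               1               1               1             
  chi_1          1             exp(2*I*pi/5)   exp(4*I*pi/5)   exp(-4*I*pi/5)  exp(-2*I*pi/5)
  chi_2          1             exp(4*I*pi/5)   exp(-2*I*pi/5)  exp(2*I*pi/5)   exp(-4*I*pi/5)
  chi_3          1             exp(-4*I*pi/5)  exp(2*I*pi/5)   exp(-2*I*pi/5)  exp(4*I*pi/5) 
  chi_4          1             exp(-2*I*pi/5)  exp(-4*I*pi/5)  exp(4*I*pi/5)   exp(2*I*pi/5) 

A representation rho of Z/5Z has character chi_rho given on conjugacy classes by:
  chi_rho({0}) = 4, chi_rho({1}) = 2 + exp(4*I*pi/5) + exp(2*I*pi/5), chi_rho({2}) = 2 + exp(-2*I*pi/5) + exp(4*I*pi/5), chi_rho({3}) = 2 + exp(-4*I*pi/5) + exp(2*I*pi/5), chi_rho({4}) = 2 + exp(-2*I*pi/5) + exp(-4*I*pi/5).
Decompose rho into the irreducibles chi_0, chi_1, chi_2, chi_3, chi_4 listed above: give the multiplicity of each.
Multiplicities: chi_0: 2, chi_1: 1, chi_2: 1, chi_3: 0, chi_4: 0.

Argument: Use <chi_rho, chi> = (1/|G|) sum_C |C| * chi_rho(C) * conj(chi(C)) with |G| = 5 for each irreducible chi in the table:
  <chi_rho, chi_0> = (1/5)[1*(4)*conj(1) + 1*(2 + exp(4*I*pi/5) + exp(2*I*pi/5))*conj(1) + 1*(2 + exp(-2*I*pi/5) + exp(4*I*pi/5))*conj(1) + 1*(2 + exp(-4*I*pi/5) + exp(2*I*pi/5))*conj(1) + 1*(2 + exp(-2*I*pi/5) + exp(-4*I*pi/5))*conj(1)]
      = (1/5)[(4) + (2 + exp(4*I*pi/5) + exp(2*I*pi/5)) + (2 + exp(-2*I*pi/5) + exp(4*I*pi/5)) + (2 + exp(-4*I*pi/5) + exp(2*I*pi/5)) + (2 + exp(-2*I*pi/5) + exp(-4*I*pi/5))] = 10/5 = 2
  <chi_rho, chi_1> = (1/5)[1*(4)*conj(1) + 1*(2 + exp(4*I*pi/5) + exp(2*I*pi/5))*conj(exp(2*I*pi/5)) + 1*(2 + exp(-2*I*pi/5) + exp(4*I*pi/5))*conj(exp(4*I*pi/5)) + 1*(2 + exp(-4*I*pi/5) + exp(2*I*pi/5))*conj(exp(-4*I*pi/5)) + 1*(2 + exp(-2*I*pi/5) + exp(-4*I*pi/5))*conj(exp(-2*I*pi/5))]
      = (1/5)[(4) + (1 + 2*exp(-2*I*pi/5) + exp(2*I*pi/5)) + (1 + 2*exp(-4*I*pi/5) + exp(4*I*pi/5)) + (1 + exp(-4*I*pi/5) + 2*exp(4*I*pi/5)) + (1 + exp(-2*I*pi/5) + 2*exp(2*I*pi/5))] = 5/5 = 1
  <chi_rho, chi_2> = (1/5)[1*(4)*conj(1) + 1*(2 + exp(4*I*pi/5) + exp(2*I*pi/5))*conj(exp(4*I*pi/5)) + 1*(2 + exp(-2*I*pi/5) + exp(4*I*pi/5))*conj(exp(-2*I*pi/5)) + 1*(2 + exp(-4*I*pi/5) + exp(2*I*pi/5))*conj(exp(2*I*pi/5)) + 1*(2 + exp(-2*I*pi/5) + exp(-4*I*pi/5))*conj(exp(-4*I*pi/5))]
      = (1/5)[(4) + (1 + 2*exp(-4*I*pi/5) + exp(-2*I*pi/5)) + (1 + exp(-4*I*pi/5) + 2*exp(2*I*pi/5)) + (1 + 2*exp(-2*I*pi/5) + exp(4*I*pi/5)) + (1 + exp(2*I*pi/5) + 2*exp(4*I*pi/5))] = 5/5 = 1
  <chi_rho, chi_3> = (1/5)[1*(4)*conj(1) + 1*(2 + exp(4*I*pi/5) + exp(2*I*pi/5))*conj(exp(-4*I*pi/5)) + 1*(2 + exp(-2*I*pi/5) + exp(4*I*pi/5))*conj(exp(2*I*pi/5)) + 1*(2 + exp(-4*I*pi/5) + exp(2*I*pi/5))*conj(exp(-2*I*pi/5)) + 1*(2 + exp(-2*I*pi/5) + exp(-4*I*pi/5))*conj(exp(4*I*pi/5))]
      = (1/5)[(4) + (exp(-2*I*pi/5) + exp(-4*I*pi/5) + 2*exp(4*I*pi/5)) + (2*exp(-2*I*pi/5) + exp(-4*I*pi/5) + exp(2*I*pi/5)) + (exp(-2*I*pi/5) + exp(4*I*pi/5) + 2*exp(2*I*pi/5)) + (2*exp(-4*I*pi/5) + exp(4*I*pi/5) + exp(2*I*pi/5))] = 0/5 = 0
  <chi_rho, chi_4> = (1/5)[1*(4)*conj(1) + 1*(2 + exp(4*I*pi/5) + exp(2*I*pi/5))*conj(exp(-2*I*pi/5)) + 1*(2 + exp(-2*I*pi/5) + exp(4*I*pi/5))*conj(exp(-4*I*pi/5)) + 1*(2 + exp(-4*I*pi/5) + exp(2*I*pi/5))*conj(exp(4*I*pi/5)) + 1*(2 + exp(-2*I*pi/5) + exp(-4*I*pi/5))*conj(exp(2*I*pi/5))]
      = (1/5)[(4) + (exp(-4*I*pi/5) + exp(4*I*pi/5) + 2*exp(2*I*pi/5)) + (exp(-2*I*pi/5) + exp(2*I*pi/5) + 2*exp(4*I*pi/5)) + (2*exp(-4*I*pi/5) + exp(-2*I*pi/5) + exp(2*I*pi/5)) + (2*exp(-2*I*pi/5) + exp(-4*I*pi/5) + exp(4*I*pi/5))] = 0/5 = 0
(Exp terms are combined using exp(i*s)*conj(exp(i*t)) = exp(i*(s-t)), and sums of them are collapsed using the identity that for every m > 1 the m distinct m-th roots of unity sum to 0, e.g. 1 + exp(2*I*pi/3) + exp(-2*I*pi/3) = 0.)
Dimension check: dim(rho) = sum (mult * dim) = 2*1 + 1*1 + 1*1 + 0*1 + 0*1 = 4 = chi_rho(e) = 4.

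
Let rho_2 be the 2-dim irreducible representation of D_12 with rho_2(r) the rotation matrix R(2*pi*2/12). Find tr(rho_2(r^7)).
chi_{rho_2}(r^7) = 2*cos(2*pi*2*7/12) = 1

rho_2(r^7) is rotation by angle 2*pi*2*7/12, whose trace is 2*cos(2*pi*2*7/12) = 1.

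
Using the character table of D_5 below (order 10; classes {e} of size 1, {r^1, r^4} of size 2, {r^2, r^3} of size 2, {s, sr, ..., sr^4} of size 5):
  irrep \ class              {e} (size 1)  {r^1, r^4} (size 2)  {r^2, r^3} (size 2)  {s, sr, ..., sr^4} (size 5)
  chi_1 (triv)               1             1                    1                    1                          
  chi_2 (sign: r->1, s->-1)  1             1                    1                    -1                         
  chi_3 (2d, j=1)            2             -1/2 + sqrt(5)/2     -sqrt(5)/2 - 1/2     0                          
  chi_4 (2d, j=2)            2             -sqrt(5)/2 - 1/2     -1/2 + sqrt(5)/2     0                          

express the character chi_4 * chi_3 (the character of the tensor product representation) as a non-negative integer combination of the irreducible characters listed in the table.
chi_4 tensor chi_3 = chi_3 + chi_4 (all other irreducibles have multiplicity 0).

Why: The character of a tensor product is the pointwise product (chi_4 * chi_3)(C) = chi_4(C) * chi_3(C):
  {e}: (2)*(2), {r^1, r^4}: (-sqrt(5)/2 - 1/2)*(-1/2 + sqrt(5)/2), {r^2, r^3}: (-1/2 + sqrt(5)/2)*(-sqrt(5)/2 - 1/2), {s, sr, ..., sr^4}: (0)*(0)
so (chi_4 * chi_3) takes values
  {e} -> 4, {r^1, r^4} -> -1, {r^2, r^3} -> -1, {s, sr, ..., sr^4} -> 0.
Now take the inner product of this character with each irreducible chi from the table, <chi_4*chi_3, chi> = (1/10) sum_C |C| (chi_4*chi_3)(C) conj(chi(C)):
  <chi_4*chi_3, chi_1> = (1/10)[1*(4)*conj(1) + 2*(-1)*conj(1) + 2*(-1)*conj(1) + 5*(0)*conj(1)]
      = (1/10)[(4) + (-2) + (-2) + (0)] = 0/10 = 0
  <chi_4*chi_3, chi_2> = (1/10)[1*(4)*conj(1) + 2*(-1)*conj(1) + 2*(-1)*conj(1) + 5*(0)*conj(-1)]
      = (1/10)[(4) + (-2) + (-2) + (0)] = 0/10 = 0
  <chi_4*chi_3, chi_3> = (1/10)[1*(4)*conj(2) + 2*(-1)*conj(-1/2 + sqrt(5)/2) + 2*(-1)*conj(-sqrt(5)/2 - 1/2) + 5*(0)*conj(0)]
      = (1/10)[(8) + (1 - sqrt(5)) + (1 + sqrt(5)) + (0)] = 10/10 = 1
  <chi_4*chi_3, chi_4> = (1/10)[1*(4)*conj(2) + 2*(-1)*conj(-sqrt(5)/2 - 1/2) + 2*(-1)*conj(-1/2 + sqrt(5)/2) + 5*(0)*conj(0)]
      = (1/10)[(8) + (1 + sqrt(5)) + (1 - sqrt(5)) + (0)] = 10/10 = 1
Hence the multiplicities are chi_3: 1, chi_4: 1. Dimension check: dim(chi_4)*dim(chi_3) = 2*2 = 4 and sum (mult * dim) = 1*2 + 1*2 = 4.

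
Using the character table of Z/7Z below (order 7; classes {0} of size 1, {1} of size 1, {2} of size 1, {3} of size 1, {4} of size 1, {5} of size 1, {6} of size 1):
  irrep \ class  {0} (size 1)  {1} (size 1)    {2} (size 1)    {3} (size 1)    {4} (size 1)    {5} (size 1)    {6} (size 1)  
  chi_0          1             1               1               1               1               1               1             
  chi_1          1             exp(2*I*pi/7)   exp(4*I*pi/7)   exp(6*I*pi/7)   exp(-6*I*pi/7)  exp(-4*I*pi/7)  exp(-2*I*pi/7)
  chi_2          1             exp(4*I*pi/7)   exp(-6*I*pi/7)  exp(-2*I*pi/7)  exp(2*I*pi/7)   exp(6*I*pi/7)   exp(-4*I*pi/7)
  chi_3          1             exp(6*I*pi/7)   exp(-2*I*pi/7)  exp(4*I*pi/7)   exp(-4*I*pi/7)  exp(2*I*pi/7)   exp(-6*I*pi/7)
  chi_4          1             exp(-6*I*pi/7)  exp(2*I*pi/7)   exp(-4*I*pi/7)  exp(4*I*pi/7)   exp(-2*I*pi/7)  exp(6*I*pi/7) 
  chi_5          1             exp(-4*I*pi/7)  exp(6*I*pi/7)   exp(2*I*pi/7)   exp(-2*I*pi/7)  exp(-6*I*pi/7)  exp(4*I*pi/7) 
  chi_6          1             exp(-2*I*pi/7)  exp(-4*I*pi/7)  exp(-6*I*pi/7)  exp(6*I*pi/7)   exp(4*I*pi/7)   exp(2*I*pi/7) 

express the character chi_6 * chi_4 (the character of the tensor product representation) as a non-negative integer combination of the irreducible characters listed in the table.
chi_6 tensor chi_4 = chi_3 (all other irreducibles have multiplicity 0).

Proof sketch: The character of a tensor product is the pointwise product (chi_6 * chi_4)(C) = chi_6(C) * chi_4(C):
  {0}: (1)*(1), {1}: (exp(-2*I*pi/7))*(exp(-6*I*pi/7)), {2}: (exp(-4*I*pi/7))*(exp(2*I*pi/7)), {3}: (exp(-6*I*pi/7))*(exp(-4*I*pi/7)), {4}: (exp(6*I*pi/7))*(exp(4*I*pi/7)), {5}: (exp(4*I*pi/7))*(exp(-2*I*pi/7)), {6}: (exp(2*I*pi/7))*(exp(6*I*pi/7))
so (chi_6 * chi_4) takes values
  {0} -> 1, {1} -> exp(6*I*pi/7), {2} -> exp(-2*I*pi/7), {3} -> exp(4*I*pi/7), {4} -> exp(-4*I*pi/7), {5} -> exp(2*I*pi/7), {6} -> exp(-6*I*pi/7).
Now take the inner product of this character with each irreducible chi from the table, <chi_6*chi_4, chi> = (1/7) sum_C |C| (chi_6*chi_4)(C) conj(chi(C)):
  <chi_6*chi_4, chi_0> = (1/7)[1*(1)*conj(1) + 1*(exp(6*I*pi/7))*conj(1) + 1*(exp(-2*I*pi/7))*conj(1) + 1*(exp(4*I*pi/7))*conj(1) + 1*(exp(-4*I*pi/7))*conj(1) + 1*(exp(2*I*pi/7))*conj(1) + 1*(exp(-6*I*pi/7))*conj(1)]
      = (1/7)[(1) + (exp(6*I*pi/7)) + (exp(-2*I*pi/7)) + (exp(4*I*pi/7)) + (exp(-4*I*pi/7)) + (exp(2*I*pi/7)) + (exp(-6*I*pi/7))] = 0/7 = 0
  <chi_6*chi_4, chi_1> = (1/7)[1*(1)*conj(1) + 1*(exp(6*I*pi/7))*conj(exp(2*I*pi/7)) + 1*(exp(-2*I*pi/7))*conj(exp(4*I*pi/7)) + 1*(exp(4*I*pi/7))*conj(exp(6*I*pi/7)) + 1*(exp(-4*I*pi/7))*conj(exp(-6*I*pi/7)) + 1*(exp(2*I*pi/7))*conj(exp(-4*I*pi/7)) + 1*(exp(-6*I*pi/7))*conj(exp(-2*I*pi/7))]
      = (1/7)[(1) + (exp(4*I*pi/7)) + (exp(-6*I*pi/7)) + (exp(-2*I*pi/7)) + (exp(2*I*pi/7)) + (exp(6*I*pi/7)) + (exp(-4*I*pi/7))] = 0/7 = 0
  <chi_6*chi_4, chi_2> = (1/7)[1*(1)*conj(1) + 1*(exp(6*I*pi/7))*conj(exp(4*I*pi/7)) + 1*(exp(-2*I*pi/7))*conj(exp(-6*I*pi/7)) + 1*(exp(4*I*pi/7))*conj(exp(-2*I*pi/7)) + 1*(exp(-4*I*pi/7))*conj(exp(2*I*pi/7)) + 1*(exp(2*I*pi/7))*conj(exp(6*I*pi/7)) + 1*(exp(-6*I*pi/7))*conj(exp(-4*I*pi/7))]
      = (1/7)[(1) + (exp(2*I*pi/7)) + (exp(4*I*pi/7)) + (exp(6*I*pi/7)) + (exp(-6*I*pi/7)) + (exp(-4*I*pi/7)) + (exp(-2*I*pi/7))] = 0/7 = 0
  <chi_6*chi_4, chi_3> = (1/7)[1*(1)*conj(1) + 1*(exp(6*I*pi/7))*conj(exp(6*I*pi/7)) + 1*(exp(-2*I*pi/7))*conj(exp(-2*I*pi/7)) + 1*(exp(4*I*pi/7))*conj(exp(4*I*pi/7)) + 1*(exp(-4*I*pi/7))*conj(exp(-4*I*pi/7)) + 1*(exp(2*I*pi/7))*conj(exp(2*I*pi/7)) + 1*(exp(-6*I*pi/7))*conj(exp(-6*I*pi/7))]
      = (1/7)[(1) + (1) + (1) + (1) + (1) + (1) + (1)] = 7/7 = 1
  <chi_6*chi_4, chi_4> = (1/7)[1*(1)*conj(1) + 1*(exp(6*I*pi/7))*conj(exp(-6*I*pi/7)) + 1*(exp(-2*I*pi/7))*conj(exp(2*I*pi/7)) + 1*(exp(4*I*pi/7))*conj(exp(-4*I*pi/7)) + 1*(exp(-4*I*pi/7))*conj(exp(4*I*pi/7)) + 1*(exp(2*I*pi/7))*conj(exp(-2*I*pi/7)) + 1*(exp(-6*I*pi/7))*conj(exp(6*I*pi/7))]
      = (1/7)[(1) + (exp(-2*I*pi/7)) + (exp(-4*I*pi/7)) + (exp(-6*I*pi/7)) + (exp(6*I*pi/7)) + (exp(4*I*pi/7)) + (exp(2*I*pi/7))] = 0/7 = 0
  <chi_6*chi_4, chi_5> = (1/7)[1*(1)*conj(1) + 1*(exp(6*I*pi/7))*conj(exp(-4*I*pi/7)) + 1*(exp(-2*I*pi/7))*conj(exp(6*I*pi/7)) + 1*(exp(4*I*pi/7))*conj(exp(2*I*pi/7)) + 1*(exp(-4*I*pi/7))*conj(exp(-2*I*pi/7)) + 1*(exp(2*I*pi/7))*conj(exp(-6*I*pi/7)) + 1*(exp(-6*I*pi/7))*conj(exp(4*I*pi/7))]
      = (1/7)[(1) + (exp(-4*I*pi/7)) + (exp(6*I*pi/7)) + (exp(2*I*pi/7)) + (exp(-2*I*pi/7)) + (exp(-6*I*pi/7)) + (exp(4*I*pi/7))] = 0/7 = 0
  <chi_6*chi_4, chi_6> = (1/7)[1*(1)*conj(1) + 1*(exp(6*I*pi/7))*conj(exp(-2*I*pi/7)) + 1*(exp(-2*I*pi/7))*conj(exp(-4*I*pi/7)) + 1*(exp(4*I*pi/7))*conj(exp(-6*I*pi/7)) + 1*(exp(-4*I*pi/7))*conj(exp(6*I*pi/7)) + 1*(exp(2*I*pi/7))*conj(exp(4*I*pi/7)) + 1*(exp(-6*I*pi/7))*conj(exp(2*I*pi/7))]
      = (1/7)[(1) + (exp(-6*I*pi/7)) + (exp(2*I*pi/7)) + (exp(-4*I*pi/7)) + (exp(4*I*pi/7)) + (exp(-2*I*pi/7)) + (exp(6*I*pi/7))] = 0/7 = 0
(Exp terms are combined using exp(i*s)*conj(exp(i*t)) = exp(i*(s-t)), and sums of them are collapsed using the identity that for every m > 1 the m distinct m-th roots of unity sum to 0, e.g. 1 + exp(2*I*pi/3) + exp(-2*I*pi/3) = 0.)
Hence the multiplicities are chi_3: 1. Dimension check: dim(chi_6)*dim(chi_4) = 1*1 = 1 and sum (mult * dim) = 1*1 = 1.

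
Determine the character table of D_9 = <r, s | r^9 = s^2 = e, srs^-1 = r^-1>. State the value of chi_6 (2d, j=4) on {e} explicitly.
Conjugacy classes: {e} of size 1, {r^1, r^8} of size 2, {r^2, r^7} of size 2, {r^3, r^6} of size 2, {r^4, r^5} of size 2, {s, sr, ..., sr^8} of size 9.
Character table:
  irrep \ class              {e} (size 1)  {r^1, r^8} (size 2)  {r^2, r^7} (size 2)  {r^3, r^6} (size 2)  {r^4, r^5} (size 2)  {s, sr, ..., sr^8} (size 9)
  chi_1 (triv)               1             1                    1                    1                    1                    1                          
  chi_2 (sign: r->1, s->-1)  1             1                    1                    1                    1                    -1                         
  chi_3 (2d, j=1)            2             2*cos(2*pi/9)        2*cos(4*pi/9)        -1                   -2*cos(pi/9)         0                          
  chi_4 (2d, j=2)            2             2*cos(4*pi/9)        -2*cos(pi/9)         -1                   2*cos(2*pi/9)        0                          
  chi_5 (2d, j=3)            2             -1                   -1                   2                    -1                   0                          
  chi_6 (2d, j=4)            2             -2*cos(pi/9)         2*cos(2*pi/9)        -1                   2*cos(4*pi/9)        0                          

Spot check: chi_6 (2d, j=4) on {e} = 2.

Details: D_9 has order 2*9 = 18 with 6 conjugacy classes, hence 6 irreducibles. Sum of squared dims 1 + 1 + 4 + 4 + 4 + 4 = 18 = |G|. Linear characters come from the abelianisation; the 2-dimensional irreps have character r^k -> 2*cos(2*pi*j*k/9), reflections -> 0.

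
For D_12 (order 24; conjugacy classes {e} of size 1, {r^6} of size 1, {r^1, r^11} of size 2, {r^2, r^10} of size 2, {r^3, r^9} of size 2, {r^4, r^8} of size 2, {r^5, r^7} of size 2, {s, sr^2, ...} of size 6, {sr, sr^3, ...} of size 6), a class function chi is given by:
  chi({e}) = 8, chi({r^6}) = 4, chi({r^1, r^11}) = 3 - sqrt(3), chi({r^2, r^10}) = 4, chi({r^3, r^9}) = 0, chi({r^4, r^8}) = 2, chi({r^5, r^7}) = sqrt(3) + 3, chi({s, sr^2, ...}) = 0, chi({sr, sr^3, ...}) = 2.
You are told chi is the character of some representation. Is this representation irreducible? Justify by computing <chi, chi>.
Not irreducible (reducible): <chi, chi> = 8 > 1.

Proof sketch: <chi, chi> = (1/|G|) sum_C |C| * |chi(C)|^2 = (1/24)[1*|8|^2 + 1*|4|^2 + 2*|3 - sqrt(3)|^2 + 2*|4|^2 + 2*|0|^2 + 2*|2|^2 + 2*|sqrt(3) + 3|^2 + 6*|0|^2 + 6*|2|^2]
  = (1/24)[(64) + (16) + (24 - 12*sqrt(3)) + (32) + (0) + (8) + (12*sqrt(3) + 24) + (0) + (24)] = 192/24 = 8.
A character is irreducible iff <chi, chi> = 1, so this representation is reducible.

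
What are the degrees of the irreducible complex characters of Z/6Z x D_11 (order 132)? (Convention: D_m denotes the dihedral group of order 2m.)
Dimensions: 1, 1, 1, 1, 1, 1, 1, 1, 1, 1, 1, 1, 2, 2, 2, 2, 2, 2, 2, 2, 2, 2, 2, 2, 2, 2, 2, 2, 2, 2, 2, 2, 2, 2, 2, 2, 2, 2, 2, 2, 2, 2

Details: There are 42 irreducibles (= number of conjugacy classes). Their dimensions d_i satisfy sum d_i^2 = |G| = 132: 1 + 1 + 1 + 1 + 1 + 1 + 1 + 1 + 1 + 1 + 1 + 1 + 4 + 4 + 4 + 4 + 4 + 4 + 4 + 4 + 4 + 4 + 4 + 4 + 4 + 4 + 4 + 4 + 4 + 4 + 4 + 4 + 4 + 4 + 4 + 4 + 4 + 4 + 4 + 4 + 4 + 4 = 132. (For the product with Z/6Z: each of the 6 1-dim characters of Z/6Z tensors with each irrep of D_11, giving 6 copies of each D_11-dimension.)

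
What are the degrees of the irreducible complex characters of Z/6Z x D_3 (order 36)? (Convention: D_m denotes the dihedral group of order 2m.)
Dimensions: 1, 1, 1, 1, 1, 1, 1, 1, 1, 1, 1, 1, 2, 2, 2, 2, 2, 2

There are 18 irreducibles (= number of conjugacy classes). Their dimensions d_i satisfy sum d_i^2 = |G| = 36: 1 + 1 + 1 + 1 + 1 + 1 + 1 + 1 + 1 + 1 + 1 + 1 + 4 + 4 + 4 + 4 + 4 + 4 = 36. (For the product with Z/6Z: each of the 6 1-dim characters of Z/6Z tensors with each irrep of D_3, giving 6 copies of each D_3-dimension.)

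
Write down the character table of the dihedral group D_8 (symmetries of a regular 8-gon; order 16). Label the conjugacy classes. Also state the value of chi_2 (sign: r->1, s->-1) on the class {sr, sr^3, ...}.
Conjugacy classes: {e} of size 1, {r^4} of size 1, {r^1, r^7} of size 2, {r^2, r^6} of size 2, {r^3, r^5} of size 2, {s, sr^2, ...} of size 4, {sr, sr^3, ...} of size 4.
Character table:
  irrep \ class              {e} (size 1)  {r^4} (size 1)  {r^1, r^7} (size 2)  {r^2, r^6} (size 2)  {r^3, r^5} (size 2)  {s, sr^2, ...} (size 4)  {sr, sr^3, ...} (size 4)
  chi_1 (triv)               1             1               1                    1                    1                    1                        1                       
  chi_2 (sign: r->1, s->-1)  1             1               1                    1                    1                    -1                       -1                      
  chi_3 (r->-1, s->1)        1             1               -1                   1                    -1                   1                        -1                      
  chi_4 (r->-1, s->-1)       1             1               -1                   1                    -1                   -1                       1                       
  chi_5 (2d, j=1)            2             -2              sqrt(2)              0                    -sqrt(2)             0                        0                       
  chi_6 (2d, j=2)            2             2               0                    -2                   0                    0                        0                       
  chi_7 (2d, j=3)            2             -2              -sqrt(2)             0                    sqrt(2)              0                        0                       

Spot check: chi_2 (sign: r->1, s->-1) on {sr, sr^3, ...} = -1.

Reasoning: D_8 has order 2*8 = 16 with 7 conjugacy classes, hence 7 irreducibles. Sum of squared dims 1 + 1 + 1 + 1 + 4 + 4 + 4 = 16 = |G|. Linear characters come from the abelianisation; the 2-dimensional irreps have character r^k -> 2*cos(2*pi*j*k/8), reflections -> 0.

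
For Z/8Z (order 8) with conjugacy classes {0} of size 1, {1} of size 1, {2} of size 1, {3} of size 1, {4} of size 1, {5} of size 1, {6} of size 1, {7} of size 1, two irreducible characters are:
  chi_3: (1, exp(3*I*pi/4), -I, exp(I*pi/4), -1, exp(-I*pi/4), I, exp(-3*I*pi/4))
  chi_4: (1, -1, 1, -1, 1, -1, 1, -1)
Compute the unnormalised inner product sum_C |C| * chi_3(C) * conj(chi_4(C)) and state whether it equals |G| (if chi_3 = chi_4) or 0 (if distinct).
Sum = 0; so <chi_3, chi_4> = 0 (distinct irreducibles are orthogonal).

Argument: Compute term by term over conjugacy classes (|C| * chi_3(C) * conj(chi_4(C))):
  1*(1)*conj(1) + 1*(exp(3*I*pi/4))*conj(-1) + 1*(-I)*conj(1) + 1*(exp(I*pi/4))*conj(-1) + 1*(-1)*conj(1) + 1*(exp(-I*pi/4))*conj(-1) + 1*(I)*conj(1) + 1*(exp(-3*I*pi/4))*conj(-1)
  = (1) + (-exp(3*I*pi/4)) + (-I) + (-exp(I*pi/4)) + (-1) + (-exp(-I*pi/4)) + (I) + (-exp(-3*I*pi/4))
  = 0.
(Exp terms are combined using exp(i*s)*conj(exp(i*t)) = exp(i*(s-t)), and sums of them are collapsed using the identity that for every m > 1 the m distinct m-th roots of unity sum to 0, e.g. 1 + exp(2*I*pi/3) + exp(-2*I*pi/3) = 0.)
Dividing by |G| = 8 gives 0/8 = 0, matching the row-orthogonality relation <chi_3, chi_4> = [chi_3 = chi_4].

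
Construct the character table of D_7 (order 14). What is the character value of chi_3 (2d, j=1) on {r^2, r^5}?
Conjugacy classes: {e} of size 1, {r^1, r^6} of size 2, {r^2, r^5} of size 2, {r^3, r^4} of size 2, {s, sr, ..., sr^6} of size 7.
Character table:
  irrep \ class              {e} (size 1)  {r^1, r^6} (size 2)  {r^2, r^5} (size 2)  {r^3, r^4} (size 2)  {s, sr, ..., sr^6} (size 7)
  chi_1 (triv)               1             1                    1                    1                    1                          
  chi_2 (sign: r->1, s->-1)  1             1                    1                    1                    -1                         
  chi_3 (2d, j=1)            2             2*cos(2*pi/7)        -2*cos(3*pi/7)       -2*cos(pi/7)         0                          
  chi_4 (2d, j=2)            2             -2*cos(3*pi/7)       -2*cos(pi/7)         2*cos(2*pi/7)        0                          
  chi_5 (2d, j=3)            2             -2*cos(pi/7)         2*cos(2*pi/7)        -2*cos(3*pi/7)       0                          

Spot check: chi_3 (2d, j=1) on {r^2, r^5} = -2*cos(3*pi/7).

Solution. D_7 has order 2*7 = 14 with 5 conjugacy classes, hence 5 irreducibles. Sum of squared dims 1 + 1 + 4 + 4 + 4 = 14 = |G|. Linear characters come from the abelianisation; the 2-dimensional irreps have character r^k -> 2*cos(2*pi*j*k/7), reflections -> 0.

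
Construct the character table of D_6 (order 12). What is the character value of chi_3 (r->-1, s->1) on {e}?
Conjugacy classes: {e} of size 1, {r^3} of size 1, {r^1, r^5} of size 2, {r^2, r^4} of size 2, {s, sr^2, ...} of size 3, {sr, sr^3, ...} of size 3.
Character table:
  irrep \ class              {e} (size 1)  {r^3} (size 1)  {r^1, r^5} (size 2)  {r^2, r^4} (size 2)  {s, sr^2, ...} (size 3)  {sr, sr^3, ...} (size 3)
  chi_1 (triv)               1             1               1                    1                    1                        1                       
  chi_2 (sign: r->1, s->-1)  1             1               1                    1                    -1                       -1                      
  chi_3 (r->-1, s->1)        1             -1              -1                   1                    1                        -1                      
  chi_4 (r->-1, s->-1)       1             -1              -1                   1                    -1                       1                       
  chi_5 (2d, j=1)            2             -2              1                    -1                   0                        0                       
  chi_6 (2d, j=2)            2             2               -1                   -1                   0                        0                       

Spot check: chi_3 (r->-1, s->1) on {e} = 1.

Details: D_6 has order 2*6 = 12 with 6 conjugacy classes, hence 6 irreducibles. Sum of squared dims 1 + 1 + 1 + 1 + 4 + 4 = 12 = |G|. Linear characters come from the abelianisation; the 2-dimensional irreps have character r^k -> 2*cos(2*pi*j*k/6), reflections -> 0.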